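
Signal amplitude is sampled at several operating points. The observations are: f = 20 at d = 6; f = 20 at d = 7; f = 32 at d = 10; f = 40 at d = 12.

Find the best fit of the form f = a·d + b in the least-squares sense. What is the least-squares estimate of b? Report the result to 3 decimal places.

XᵀX·[a, b]ᵀ = Xᵀf reads: 329·a + 35·b = 1060;  35·a + 4·b = 112.
(Σd·d = 329, Σd = 35, Σ1 = 4, Σd·f = 1060, Σf = 112.)
Eliminating b: 4·(row 1) − 35·(row 2) gives 91·a = 4·1060 − 35·112 = 320, so a = 320/91.
Then b = (112 − 35·(320/91))/4 = -36/13.

b = -2.769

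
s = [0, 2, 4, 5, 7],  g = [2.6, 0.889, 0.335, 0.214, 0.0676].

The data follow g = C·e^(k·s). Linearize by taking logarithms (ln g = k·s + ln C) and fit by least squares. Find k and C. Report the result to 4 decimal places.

k = -0.5140, C = 2.5907

Let Y = ln g. Fitting Y = k·s + ln C by least squares:
Σs = 18.0000, Σ(s)² = 94.0000, Σln g = -4.4917, Σs·ln g = -31.1777.
Equations: 94.0000·k + 18.0000·ln C = -31.1777;  18.0000·k + 5·ln C = -4.4917.
Δ = 94.0000·5 − (18.0000)² = 146.0000; k = (-31.1777·5 − 18.0000·-4.4917)/146.0000 = -0.51396, ln C = (94.0000·-4.4917 − 18.0000·-31.1777)/146.0000 = 0.95192, so C = exp(0.95192) = 2.59067.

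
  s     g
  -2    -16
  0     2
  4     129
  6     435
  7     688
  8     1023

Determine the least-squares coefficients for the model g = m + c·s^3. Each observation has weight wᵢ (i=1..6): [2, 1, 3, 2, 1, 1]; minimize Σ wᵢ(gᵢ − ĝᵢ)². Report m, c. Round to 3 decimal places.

Compute the Gram sums: Σwᵢ·1 = 10, Σwᵢ·s^3 = 1463, Σwᵢ·s^3·s^3 = 485521.
And Σwᵢ·g = 2938, Σwᵢ·s^3·g = 972704.
Determinant 10·485521 − 1463² = 2714841.
m = (2938·485521 − 1463·972704)/2714841 = 377194/301649; c = (10·972704 − 1463·2938)/2714841 = 603194/301649.

m = 1.250, c = 2.000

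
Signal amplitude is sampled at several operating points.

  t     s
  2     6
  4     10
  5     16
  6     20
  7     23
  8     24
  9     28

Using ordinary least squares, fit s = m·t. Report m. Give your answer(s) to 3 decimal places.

m = 3.116

Forming MᵀM = [[275]] and Mᵀs = [857]ᵀ gives MᵀM·[m]ᵀ = Mᵀs.
m = 857/275 = 3.11636.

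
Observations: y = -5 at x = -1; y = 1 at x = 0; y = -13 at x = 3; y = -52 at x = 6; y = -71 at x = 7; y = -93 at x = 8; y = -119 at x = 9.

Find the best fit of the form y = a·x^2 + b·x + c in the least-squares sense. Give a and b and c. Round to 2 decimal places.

The normal equations are: 14436·a + 1826·b + 240·c = -21064;  1826·a + 240·b + 32·c = -2658;  240·a + 32·b + 7·c = -352.
(Σx^2·x^2 = 14436, Σx^2·x = 1826, Σx^2 = 240, Σx·x = 240, Σx = 32, Σ1 = 7, Σx^2·y = -21064, Σx·y = -2658, Σy = -352.)
Solving the 3×3 system (Gaussian elimination) gives a = -137433/88361, b = 79934/88361, c = -7440/6797.

a = -1.56, b = 0.90, c = -1.09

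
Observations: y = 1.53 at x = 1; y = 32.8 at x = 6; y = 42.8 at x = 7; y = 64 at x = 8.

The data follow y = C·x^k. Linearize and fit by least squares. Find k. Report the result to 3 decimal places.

k = 1.750

Let Y = ln y. Fitting Y = k·ln x + ln C by least squares:
Σln x = 5.8171, Σ(ln x)² = 11.3210, Σln y = 11.8311, Σln x·ln y = 22.2120.
Equations: 11.3210·k + 5.8171·ln C = 22.2120;  5.8171·k + 4·ln C = 11.8311.
Solving (det = 11.4454): k = 1.74963, ln C = 0.41332.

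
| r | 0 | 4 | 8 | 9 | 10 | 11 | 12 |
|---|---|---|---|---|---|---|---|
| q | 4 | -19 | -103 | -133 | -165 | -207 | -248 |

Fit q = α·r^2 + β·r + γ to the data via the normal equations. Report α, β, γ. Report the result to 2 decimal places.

α = -1.92, β = 2.10, γ = 3.79

From the data, Σr^2·r^2 = 56290, Σr^2·r = 5364, Σr^2 = 526, Σr·r = 526, Σr = 54, Σ1 = 7.
Right-hand side: Σr^2·q = -94928, Σr·q = -9000, Σq = -871.
Solving the 3×3 system (Gaussian elimination) gives α = -431107/224301, β = 157029/74767, γ = 77369/20391.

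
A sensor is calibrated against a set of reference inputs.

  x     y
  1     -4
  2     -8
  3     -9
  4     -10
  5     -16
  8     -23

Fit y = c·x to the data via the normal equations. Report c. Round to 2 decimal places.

c = -2.95

With design matrix A, AᵀA = [[119]] and Aᵀy = [-351]ᵀ.
c = (-351)/119 = -2.94958.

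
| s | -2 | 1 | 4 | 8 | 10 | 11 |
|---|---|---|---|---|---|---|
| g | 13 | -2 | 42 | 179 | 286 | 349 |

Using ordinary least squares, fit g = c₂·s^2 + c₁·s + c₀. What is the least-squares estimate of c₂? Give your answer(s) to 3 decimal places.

c₂ = 3.032

With design matrix X, XᵀX = [[29010, 2900, 306]; [2900, 306, 32]; [306, 32, 6]] and Xᵀg = [83007, 8271, 867]ᵀ.
Inverting the 3×3 Gram matrix, [c₂, c₁, c₀]ᵀ = [78148/25773, -25111/17182, -10993/4686]ᵀ.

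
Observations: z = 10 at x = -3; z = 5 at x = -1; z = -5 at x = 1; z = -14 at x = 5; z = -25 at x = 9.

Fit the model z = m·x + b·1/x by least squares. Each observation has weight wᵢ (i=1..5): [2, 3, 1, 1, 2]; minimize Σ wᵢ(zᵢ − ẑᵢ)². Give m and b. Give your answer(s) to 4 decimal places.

m = -2.7694, b = -2.3555

With design matrix A, AᵀWA = [[209, 9]; [9, 8681/2025]] and AᵀWz = [-600, -1576/45]ᵀ.
Eliminating b: (8681/2025)·(row 1) − 9·(row 2) gives (1650304/2025)·m = (8681/2025)·(-600) − 9·(-1576/45) = -304688/135, so m = -285645/103144.
Then b = ((-1576/45) − 9·(-285645/103144))/(8681/2025) = -242955/103144.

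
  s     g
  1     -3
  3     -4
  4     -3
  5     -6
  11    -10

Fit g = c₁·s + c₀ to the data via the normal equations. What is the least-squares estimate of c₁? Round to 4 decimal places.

Compute the Gram sums: Σs·s = 172, Σs = 24, Σ1 = 5.
Moment sums: Σs·g = -167, Σg = -26.
Eliminating c₀: 5·(row 1) − 24·(row 2) gives 284·c₁ = 5·(-167) − 24·(-26) = -211, so c₁ = -211/284.
Then c₀ = ((-26) − 24·(-211/284))/5 = -116/71.

c₁ = -0.7430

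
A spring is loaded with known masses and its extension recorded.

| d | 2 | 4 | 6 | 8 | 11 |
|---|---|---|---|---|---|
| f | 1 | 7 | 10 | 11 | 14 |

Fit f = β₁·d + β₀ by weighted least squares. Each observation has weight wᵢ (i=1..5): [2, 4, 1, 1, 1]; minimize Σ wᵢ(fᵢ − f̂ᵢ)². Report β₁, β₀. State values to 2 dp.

β₁ = 1.37, β₀ = 0.38

Compute the Gram sums: Σwᵢ·d·d = 293, Σwᵢ·d = 45, Σwᵢ·1 = 9.
Moment sums: Σwᵢ·d·f = 418, Σwᵢ·f = 65.
Eliminating β₀: 9·(row 1) − 45·(row 2) gives 612·β₁ = 9·418 − 45·65 = 837, so β₁ = 93/68.
Then β₀ = (65 − 45·(93/68))/9 = 235/612.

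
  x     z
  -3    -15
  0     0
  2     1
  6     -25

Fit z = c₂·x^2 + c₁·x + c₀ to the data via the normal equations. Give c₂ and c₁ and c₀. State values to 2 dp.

Sums needed: Σx^2·x^2 = 1393, Σx^2·x = 197, Σx^2 = 49, Σx·x = 49, Σx = 5, Σ1 = 4.
Moment sums: Σx^2·z = -1031, Σx·z = -103, Σz = -39.
So MᵀM·[c₂, c₁, c₀]ᵀ = Mᵀz: [[1393, 197, 49]; [197, 49, 5]; [49, 5, 4]]·[c₂, c₁, c₀]ᵀ = [-1031, -103, -39]ᵀ.
Row-reducing yields c₂ = -5429/5154, c₁ = 10699/5154, c₀ = 480/859.

c₂ = -1.05, c₁ = 2.08, c₀ = 0.56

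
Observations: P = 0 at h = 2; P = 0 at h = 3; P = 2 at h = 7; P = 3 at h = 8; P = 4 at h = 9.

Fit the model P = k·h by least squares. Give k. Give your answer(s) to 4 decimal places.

k = 0.3575

With design matrix A, AᵀA = [[207]] and AᵀP = [74]ᵀ.
Hence k = 74 / 207 ≈ 0.357488.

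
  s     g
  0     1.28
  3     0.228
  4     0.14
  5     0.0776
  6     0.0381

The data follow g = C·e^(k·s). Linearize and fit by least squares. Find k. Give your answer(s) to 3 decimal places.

With ln gᵢ as the transformed response and sᵢ as the regressor:
Over the data: Σs = 18.0000, Σ(s)² = 86.0000, Σln g = -9.0214, Σs·ln g = -44.6859.
Normal system: [[86.0000, 18.0000]; [18.0000, 5]]·[k, ln C]ᵀ = [-44.6859, -9.0214]ᵀ.
Slope k = (n·Σs·ln g − Σs·Σln g)/(n·Σ(s)² − (Σs)²) = (5·-44.6859 − 18.0000·-9.0214)/106.0000 = -0.57589; ln C = (Σln g − k·Σs)/n = 0.26892.

k = -0.576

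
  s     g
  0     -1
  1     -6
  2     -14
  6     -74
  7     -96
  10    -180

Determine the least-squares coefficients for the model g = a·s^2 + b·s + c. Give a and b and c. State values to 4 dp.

Entries of XᵀX: Σs^2·s^2 = 13714, Σs^2·s = 1568, Σs^2 = 190, Σs·s = 190, Σs = 26, Σ1 = 6.
Moment sums: Σs^2·g = -25430, Σs·g = -2950, Σg = -371.
XᵀX·[a, b, c]ᵀ = Xᵀg becomes [[13714, 1568, 190]; [1568, 190, 26]; [190, 26, 6]]·[a, b, c]ᵀ = [-25430, -2950, -371]ᵀ.
Solving the 3×3 system (Gaussian elimination) gives a = -29229/20366, b = -72053/20366, c = -21483/20366.

a = -1.4352, b = -3.5379, c = -1.0548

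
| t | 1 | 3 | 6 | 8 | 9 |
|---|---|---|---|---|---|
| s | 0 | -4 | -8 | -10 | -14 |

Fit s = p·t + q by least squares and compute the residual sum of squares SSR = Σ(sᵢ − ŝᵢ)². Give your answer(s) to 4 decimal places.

SSR = 3.3805

Setting ∂/∂p … = 0 gives: 191·p + 27·q = -266;  27·p + 5·q = -36.
(Σt·t = 191, Σt = 27, Σ1 = 5, Σt·s = -266, Σs = -36.)
Determinant 191·5 − 27² = 226.
p = ((-266)·5 − 27·(-36))/226 = -179/113; q = (191·(-36) − 27·(-266))/226 = 153/113.
Residuals: 26/113, -68/113, 17/113, 149/113, -124/113; SSR = 382/113.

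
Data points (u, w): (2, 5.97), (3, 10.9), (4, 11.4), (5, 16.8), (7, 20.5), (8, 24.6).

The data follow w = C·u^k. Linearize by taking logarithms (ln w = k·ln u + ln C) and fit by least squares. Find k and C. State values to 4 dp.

k = 0.9683, C = 3.2762

Linearized form: ln w = k·ln u + ln C. From the 6 transformed points,
XᵀX = [[14.3101, 8.8128]; [8.8128, 6]], rhs = [24.3147, 15.6537]ᵀ  (here Σln u = 8.8128, Σ(ln u)² = 14.3101, Σln w = 15.6537, Σln u·ln w = 24.3147).
Solving (det = 8.1947): k = 0.96832, ln C = 1.18667, so C = exp(1.18667) = 3.27615.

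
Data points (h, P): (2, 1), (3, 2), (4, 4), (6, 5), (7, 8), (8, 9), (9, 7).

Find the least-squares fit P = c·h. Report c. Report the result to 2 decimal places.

c = 0.95

The normal equations are: 259·c = 245.
c = 245/259 = 0.945946.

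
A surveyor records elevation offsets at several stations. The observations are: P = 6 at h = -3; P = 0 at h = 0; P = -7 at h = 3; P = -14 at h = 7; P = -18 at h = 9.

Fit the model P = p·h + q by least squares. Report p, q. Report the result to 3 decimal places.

Forming AᵀA = [[148, 16]; [16, 5]] and AᵀP = [-299, -33]ᵀ gives AᵀA·[p, q]ᵀ = AᵀP.
Determinant 148·5 − 16² = 484.
p = ((-299)·5 − 16·(-33))/484 = -967/484; q = (148·(-33) − 16·(-299))/484 = -25/121.

p = -1.998, q = -0.207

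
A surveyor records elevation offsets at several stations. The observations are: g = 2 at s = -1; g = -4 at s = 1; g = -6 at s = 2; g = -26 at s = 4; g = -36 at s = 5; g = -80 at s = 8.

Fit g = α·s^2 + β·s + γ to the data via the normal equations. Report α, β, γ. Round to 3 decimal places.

From the data, Σs^2·s^2 = 4995, Σs^2·s = 709, Σs^2 = 111, Σs·s = 111, Σs = 19, Σ1 = 6.
For Xᵀg: Σs^2·g = -6462, Σs·g = -942, Σg = -150.
Solving the 3×3 system (Gaussian elimination) gives α = -2047/2172, β = -9263/3620, γ = 2923/5430.

α = -0.942, β = -2.559, γ = 0.538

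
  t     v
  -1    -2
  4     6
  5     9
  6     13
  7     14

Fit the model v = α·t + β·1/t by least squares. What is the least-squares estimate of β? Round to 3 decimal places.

β = -0.270

Entries of MᵀM: Σt·t = 127, Σt·1/t = 5, Σ1/t·1/t = 202981/176400.
Right-hand side: Σt·v = 247, Σ1/t·v = 142/15.
Normal equations: [[127, 5]; [5, 202981/176400]]·[α, β]ᵀ = [247, 142/15]ᵀ.
Eliminating β: (202981/176400)·(row 1) − 5·(row 2) gives (21368587/176400)·α = (202981/176400)·247 − 5·(142/15) = 41786707/176400, so α = 41786707/21368587.
Then β = ((142/15) − 5·(41786707/21368587))/(202981/176400) = -5774160/21368587.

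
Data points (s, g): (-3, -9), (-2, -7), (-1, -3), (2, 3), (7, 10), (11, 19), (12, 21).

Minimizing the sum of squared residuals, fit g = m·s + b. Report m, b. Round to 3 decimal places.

Compute the Gram sums: Σs·s = 332, Σs = 26, Σ1 = 7.
Moment sums: Σs·g = 581, Σg = 34.
AᵀA·[m, b]ᵀ = Aᵀg becomes [[332, 26]; [26, 7]]·[m, b]ᵀ = [581, 34]ᵀ.
Eliminating b: 7·(row 1) − 26·(row 2) gives 1648·m = 7·581 − 26·34 = 3183, so m = 3183/1648.
Then b = (34 − 26·(3183/1648))/7 = -1909/824.

m = 1.931, b = -2.317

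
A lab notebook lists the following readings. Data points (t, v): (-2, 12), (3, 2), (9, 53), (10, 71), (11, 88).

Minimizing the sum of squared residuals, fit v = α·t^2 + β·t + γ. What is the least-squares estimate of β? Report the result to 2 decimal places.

β = -3.12

From the data, Σt^2·t^2 = 31299, Σt^2·t = 3079, Σt^2 = 315, Σt·t = 315, Σt = 31, Σ1 = 5.
Right-hand side: Σt^2·v = 22107, Σt·v = 2137, Σv = 226.
Row-reducing yields α = 172253/173344, β = -540801/173344, γ = 21011/10834.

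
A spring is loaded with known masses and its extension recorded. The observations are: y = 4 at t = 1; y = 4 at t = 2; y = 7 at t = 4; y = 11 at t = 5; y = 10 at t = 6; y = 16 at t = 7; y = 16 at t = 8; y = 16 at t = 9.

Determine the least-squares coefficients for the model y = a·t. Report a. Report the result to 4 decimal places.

Compute the Gram sums: Σt·t = 276.
Right-hand side: Σt·y = 539.
Hence a = 539 / 276 ≈ 1.9529.

a = 1.9529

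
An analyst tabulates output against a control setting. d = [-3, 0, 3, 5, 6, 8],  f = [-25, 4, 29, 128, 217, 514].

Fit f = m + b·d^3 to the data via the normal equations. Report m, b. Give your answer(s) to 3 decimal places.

m = 2.594, b = 0.998

From the data, Σ1 = 6, Σd^3 = 853, Σd^3·d^3 = 325883.
Right-hand side: Σf = 867, Σd^3·f = 327498.
Normal equations: [[6, 853]; [853, 325883]]·[m, b]ᵀ = [867, 327498]ᵀ.
Δ = 6·325883 − 853² = 1227689.
m = (867·325883 − 853·327498)/1227689 = 3184767/1227689; b = (6·327498 − 853·867)/1227689 = 1225437/1227689.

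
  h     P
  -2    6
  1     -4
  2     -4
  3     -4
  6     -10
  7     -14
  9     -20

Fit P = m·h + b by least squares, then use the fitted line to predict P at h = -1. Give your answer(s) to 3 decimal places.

P̂ = 3.010

Sums needed: Σh·h = 184, Σh = 26, Σ1 = 7.
Right-hand side: Σh·P = -374, ΣP = -50.
Normal equations: [[184, 26]; [26, 7]]·[m, b]ᵀ = [-374, -50]ᵀ.
Eliminating b: 7·(row 1) − 26·(row 2) gives 612·m = 7·(-374) − 26·(-50) = -1318, so m = -659/306.
Then b = ((-50) − 26·(-659/306))/7 = 131/153.
At h = -1: P̂ = (-659/306)·(-1) + (131/153)·(1) = 307/102.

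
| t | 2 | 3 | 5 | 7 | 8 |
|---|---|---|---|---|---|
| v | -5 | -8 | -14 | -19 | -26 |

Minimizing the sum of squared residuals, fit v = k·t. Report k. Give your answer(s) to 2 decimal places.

Setting ∂/∂k … = 0 gives: 151·k = -445.
(Σt·t = 151, Σt·v = -445.)
Hence k = -445 / 151 ≈ -2.94702.

k = -2.95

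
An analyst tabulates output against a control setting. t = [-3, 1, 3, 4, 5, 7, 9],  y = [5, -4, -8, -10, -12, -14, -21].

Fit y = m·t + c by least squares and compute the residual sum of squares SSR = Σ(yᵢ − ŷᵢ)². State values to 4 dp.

SSR = 5.1131

With design matrix X, XᵀX = [[190, 26]; [26, 7]] and Xᵀy = [-430, -64]ᵀ.
det = 190·7 − 26² = 654.
m = ((-430)·7 − 26·(-64))/654 = -673/327; c = (190·(-64) − 26·(-430))/654 = -490/327.
Residuals: 106/327, -145/327, -107/327, -88/327, -23/109, 623/327, -320/327; SSR = 1672/327.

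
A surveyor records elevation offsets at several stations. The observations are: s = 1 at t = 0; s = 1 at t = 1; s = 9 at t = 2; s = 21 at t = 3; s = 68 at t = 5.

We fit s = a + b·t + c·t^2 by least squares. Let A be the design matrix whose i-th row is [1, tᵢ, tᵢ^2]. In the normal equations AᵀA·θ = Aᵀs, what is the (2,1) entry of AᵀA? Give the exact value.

Row 2 ↔ basis t, column 1 ↔ basis 1, so (AᵀA)_{2,1} = Σᵢ t = (0)·(1) + (1)·(1) + (2)·(1) + (3)·(1) + (5)·(1) = 11.

11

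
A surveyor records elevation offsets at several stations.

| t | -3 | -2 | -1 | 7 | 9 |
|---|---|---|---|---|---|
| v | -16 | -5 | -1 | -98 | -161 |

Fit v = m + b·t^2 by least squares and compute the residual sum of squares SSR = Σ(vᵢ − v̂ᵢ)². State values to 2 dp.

SSR = 3.57

Sums needed: Σ1 = 5, Σt^2 = 144, Σt^2·t^2 = 9060.
Right-hand side: Σv = -281, Σt^2·v = -18008.
Determinant 5·9060 − 144² = 24564.
m = ((-281)·9060 − 144·(-18008))/24564 = 3941/2047; b = (5·(-18008) − 144·(-281))/24564 = -12394/6141.
Residuals: 489/2047, 7048/6141, -5570/6141, -6335/6141, 1130/2047; SSR = 21898/6141.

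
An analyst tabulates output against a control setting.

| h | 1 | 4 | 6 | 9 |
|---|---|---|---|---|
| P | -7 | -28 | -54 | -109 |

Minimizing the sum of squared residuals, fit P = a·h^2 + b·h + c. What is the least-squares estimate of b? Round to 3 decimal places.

Entries of XᵀX: Σh^2·h^2 = 8114, Σh^2·h = 1010, Σh^2 = 134, Σh·h = 134, Σh = 20, Σ1 = 4.
Right-hand side: Σh^2·P = -11228, Σh·P = -1424, ΣP = -198.
So XᵀX·[a, b, c]ᵀ = XᵀP: [[8114, 1010, 134]; [1010, 134, 20]; [134, 20, 4]]·[a, b, c]ᵀ = [-11228, -1424, -198]ᵀ.
Solving the 3×3 system (Gaussian elimination) gives a = -17/15, b = -73/51, c = -372/85.

b = -1.431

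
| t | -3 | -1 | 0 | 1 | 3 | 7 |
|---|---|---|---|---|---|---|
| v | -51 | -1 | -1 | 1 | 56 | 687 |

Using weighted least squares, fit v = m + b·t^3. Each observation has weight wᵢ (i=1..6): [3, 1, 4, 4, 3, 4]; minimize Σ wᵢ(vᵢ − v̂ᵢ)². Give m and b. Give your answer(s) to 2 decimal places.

m = 0.55, b = 2.00

The normal equations are: 19·m + 1375·b = 2762;  1375·m + 474975·b = 951236.
(Σwᵢ·1 = 19, Σwᵢ·t^3 = 1375, Σwᵢ·t^3·t^3 = 474975, Σwᵢ·v = 2762, Σwᵢ·t^3·v = 951236.)
Determinant 19·474975 − 1375² = 7133900.
m = (2762·474975 − 1375·951236)/7133900 = 78629/142678; b = (19·951236 − 1375·2762)/7133900 = 7137867/3566950.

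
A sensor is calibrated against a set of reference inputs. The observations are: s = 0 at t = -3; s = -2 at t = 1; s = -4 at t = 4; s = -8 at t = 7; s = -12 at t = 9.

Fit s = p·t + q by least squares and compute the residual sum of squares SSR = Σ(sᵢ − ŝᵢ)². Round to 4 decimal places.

Compute the Gram sums: Σt·t = 156, Σt = 18, Σ1 = 5.
For Xᵀs: Σt·s = -182, Σs = -26.
XᵀX·[p, q]ᵀ = Xᵀs becomes [[156, 18]; [18, 5]]·[p, q]ᵀ = [-182, -26]ᵀ.
Eliminating q: 5·(row 1) − 18·(row 2) gives 456·p = 5·(-182) − 18·(-26) = -442, so p = -221/228.
Then q = ((-26) − 18·(-221/228))/5 = -65/38.
Residuals: -91/76, 155/228, 181/114, 113/228, -119/76; SSR = 811/114.

SSR = 7.1140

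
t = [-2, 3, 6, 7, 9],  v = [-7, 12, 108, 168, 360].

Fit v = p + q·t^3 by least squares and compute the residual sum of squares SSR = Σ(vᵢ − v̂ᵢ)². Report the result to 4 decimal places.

SSR = 8.2370

Forming XᵀX = [[5, 1307]; [1307, 696539]] and Xᵀv = [641, 343772]ᵀ gives XᵀX·[p, q]ᵀ = Xᵀv.
det = 5·696539 − 1307² = 1774446.
p = (641·696539 − 1307·343772)/1774446 = -942835/591482; q = (5·343772 − 1307·641)/1774446 = 293691/591482.
Residuals: -848011/591482, 55481/295741, 1385635/591482, -212101/295741, -112192/295741; SSR = 4872025/591482.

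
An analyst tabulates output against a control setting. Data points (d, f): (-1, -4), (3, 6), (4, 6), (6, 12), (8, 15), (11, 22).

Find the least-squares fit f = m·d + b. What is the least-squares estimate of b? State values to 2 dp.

From the data, Σd·d = 247, Σd = 31, Σ1 = 6.
Moment sums: Σd·f = 480, Σf = 57.
Eliminating b: 6·(row 1) − 31·(row 2) gives 521·m = 6·480 − 31·57 = 1113, so m = 1113/521.
Then b = (57 − 31·(1113/521))/6 = -801/521.

b = -1.54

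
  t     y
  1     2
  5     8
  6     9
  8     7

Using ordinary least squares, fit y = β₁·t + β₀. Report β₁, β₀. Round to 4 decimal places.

The normal system AᵀA·[β₁, β₀]ᵀ = Aᵀy is [[126, 20]; [20, 4]]·[β₁, β₀]ᵀ = [152, 26]ᵀ.
Determinant 126·4 − 20² = 104.
β₁ = (152·4 − 20·26)/104 = 11/13; β₀ = (126·26 − 20·152)/104 = 59/26.

β₁ = 0.8462, β₀ = 2.2692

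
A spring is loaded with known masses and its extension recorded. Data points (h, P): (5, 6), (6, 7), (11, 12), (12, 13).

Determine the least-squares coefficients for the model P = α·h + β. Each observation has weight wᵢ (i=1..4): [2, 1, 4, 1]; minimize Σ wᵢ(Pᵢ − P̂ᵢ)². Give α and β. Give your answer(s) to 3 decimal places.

Sums needed: Σwᵢ·h·h = 714, Σwᵢ·h = 72, Σwᵢ·1 = 8.
For XᵀWP: Σwᵢ·h·P = 786, Σwᵢ·P = 80.
Determinant 714·8 − 72² = 528.
α = (786·8 − 72·80)/528 = 1; β = (714·80 − 72·786)/528 = 1.

α = 1.000, β = 1.000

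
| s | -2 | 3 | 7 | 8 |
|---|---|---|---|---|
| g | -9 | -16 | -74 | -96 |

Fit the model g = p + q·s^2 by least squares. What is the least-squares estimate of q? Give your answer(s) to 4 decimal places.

q = -1.4505

Normal-equation sums: Σ1 = 4, Σs^2 = 126, Σs^2·s^2 = 6594.
Right-hand side: Σg = -195, Σs^2·g = -9950.
det = 4·6594 − 126² = 10500.
p = ((-195)·6594 − 126·(-9950))/10500 = -153/50; q = (4·(-9950) − 126·(-195))/10500 = -1523/1050.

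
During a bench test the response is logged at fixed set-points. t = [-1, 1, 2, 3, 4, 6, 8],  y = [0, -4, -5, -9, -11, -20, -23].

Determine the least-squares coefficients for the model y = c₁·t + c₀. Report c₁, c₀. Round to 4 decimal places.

c₁ = -2.7500, c₀ = -1.2500

The normal equations are: 131·c₁ + 23·c₀ = -389;  23·c₁ + 7·c₀ = -72.
det = 131·7 − 23² = 388.
c₁ = ((-389)·7 − 23·(-72))/388 = -11/4; c₀ = (131·(-72) − 23·(-389))/388 = -5/4.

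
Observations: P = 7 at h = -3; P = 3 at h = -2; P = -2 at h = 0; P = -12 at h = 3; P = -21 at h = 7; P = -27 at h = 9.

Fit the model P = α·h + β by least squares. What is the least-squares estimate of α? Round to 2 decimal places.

Compute the Gram sums: Σh·h = 152, Σh = 14, Σ1 = 6.
Right-hand side: Σh·P = -453, ΣP = -52.
det = 152·6 − 14² = 716.
α = ((-453)·6 − 14·(-52))/716 = -995/358; β = (152·(-52) − 14·(-453))/716 = -781/358.

α = -2.78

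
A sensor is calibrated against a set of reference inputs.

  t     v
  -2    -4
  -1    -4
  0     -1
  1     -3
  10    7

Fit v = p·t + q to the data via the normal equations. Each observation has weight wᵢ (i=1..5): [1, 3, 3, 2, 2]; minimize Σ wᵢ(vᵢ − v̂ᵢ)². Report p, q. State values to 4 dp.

p = 0.9358, q = -2.4463

Entries of MᵀWM: Σwᵢ·t·t = 209, Σwᵢ·t = 17, Σwᵢ·1 = 11.
And Σwᵢ·t·v = 154, Σwᵢ·v = -11.
So MᵀWM·[p, q]ᵀ = MᵀWv: [[209, 17]; [17, 11]]·[p, q]ᵀ = [154, -11]ᵀ.
Determinant 209·11 − 17² = 2010.
p = (154·11 − 17·(-11))/2010 = 627/670; q = (209·(-11) − 17·154)/2010 = -1639/670.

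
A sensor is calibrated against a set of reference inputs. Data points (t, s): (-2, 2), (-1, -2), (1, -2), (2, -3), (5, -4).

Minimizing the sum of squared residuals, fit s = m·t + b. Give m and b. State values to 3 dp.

m = -0.700, b = -1.100

Sums needed: Σt·t = 35, Σt = 5, Σ1 = 5.
For Aᵀs: Σt·s = -30, Σs = -9.
Δ = 35·5 − 5² = 150.
m = ((-30)·5 − 5·(-9))/150 = -7/10; b = (35·(-9) − 5·(-30))/150 = -11/10.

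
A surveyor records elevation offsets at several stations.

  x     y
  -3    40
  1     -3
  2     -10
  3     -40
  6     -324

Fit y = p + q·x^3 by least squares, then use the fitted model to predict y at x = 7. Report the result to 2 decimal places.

ŷ = -514.25

AᵀA·[p, q]ᵀ = Aᵀy reads: 5·p + 225·q = -337;  225·p + 48179·q = -72227.
(Σ1 = 5, Σx^3 = 225, Σx^3·x^3 = 48179, Σy = -337, Σx^3·y = -72227.)
Eliminating q: 48179·(row 1) − 225·(row 2) gives 190270·p = 48179·(-337) − 225·(-72227) = 14752, so p = 7376/95135.
Then q = ((-72227) − 225·(7376/95135))/48179 = -28531/19027.
At x = 7: ŷ = (7376/95135)·(1) + (-28531/19027)·(343) = -48923289/95135.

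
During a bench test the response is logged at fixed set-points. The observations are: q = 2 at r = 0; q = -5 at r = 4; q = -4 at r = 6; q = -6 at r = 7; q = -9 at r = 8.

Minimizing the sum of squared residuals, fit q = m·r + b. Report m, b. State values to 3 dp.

The normal system MᵀM·[m, b]ᵀ = Mᵀq is [[165, 25]; [25, 5]]·[m, b]ᵀ = [-158, -22]ᵀ.
det = 165·5 − 25² = 200.
m = ((-158)·5 − 25·(-22))/200 = -6/5; b = (165·(-22) − 25·(-158))/200 = 8/5.

m = -1.200, b = 1.600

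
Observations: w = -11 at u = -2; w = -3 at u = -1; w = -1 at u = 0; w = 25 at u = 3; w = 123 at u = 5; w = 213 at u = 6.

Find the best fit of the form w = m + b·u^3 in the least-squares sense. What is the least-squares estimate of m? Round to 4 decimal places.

With design matrix X, XᵀX = [[6, 359]; [359, 63075]] and Xᵀw = [346, 62149]ᵀ.
Determinant 6·63075 − 359² = 249569.
m = (346·63075 − 359·62149)/249569 = -487541/249569; b = (6·62149 − 359·346)/249569 = 248680/249569.

m = -1.9535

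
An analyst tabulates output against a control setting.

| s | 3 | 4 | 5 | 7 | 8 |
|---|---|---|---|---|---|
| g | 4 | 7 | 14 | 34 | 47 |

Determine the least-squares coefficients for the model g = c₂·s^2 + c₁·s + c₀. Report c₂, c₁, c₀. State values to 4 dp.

c₂ = 1.2110, c₁ = -4.6201, c₀ = 6.6688

Sums needed: Σs^2·s^2 = 7459, Σs^2·s = 1071, Σs^2 = 163, Σs·s = 163, Σs = 27, Σ1 = 5.
Right-hand side: Σs^2·g = 5172, Σs·g = 724, Σg = 106.
Normal equations: [[7459, 1071, 163]; [1071, 163, 27]; [163, 27, 5]]·[c₂, c₁, c₀]ᵀ = [5172, 724, 106]ᵀ.
Inverting the 3×3 Gram matrix, [c₂, c₁, c₀]ᵀ = [373/308, -1423/308, 1027/154]ᵀ.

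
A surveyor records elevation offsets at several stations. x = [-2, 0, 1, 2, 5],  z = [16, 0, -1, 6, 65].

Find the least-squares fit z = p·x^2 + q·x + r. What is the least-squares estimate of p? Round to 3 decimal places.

AᵀA·[p, q, r]ᵀ = Aᵀz reads: 658·p + 126·q + 34·r = 1712;  126·p + 34·q + 6·r = 304;  34·p + 6·q + 5·r = 86.
Solving the 3×3 system (Gaussian elimination) gives p = 2047/653, q = -1615/653, r = -750/653.

p = 3.135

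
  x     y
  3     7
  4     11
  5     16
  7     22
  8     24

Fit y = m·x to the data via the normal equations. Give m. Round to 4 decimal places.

AᵀA·[m]ᵀ = Aᵀy reads: 163·m = 491.
(Σx·x = 163, Σx·y = 491.)
m = 491/163 = 3.01227.

m = 3.0123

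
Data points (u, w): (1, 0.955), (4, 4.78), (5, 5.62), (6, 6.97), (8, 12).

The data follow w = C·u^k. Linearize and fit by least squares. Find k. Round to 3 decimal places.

k = 1.169

With ln wᵢ as the transformed response and ln uᵢ as the regressor:
Σln u = 6.8669, Σ(ln u)² = 12.0466, Σln w = 7.6713, Σln u·ln w = 13.5933.
Equations: 12.0466·k + 6.8669·ln C = 13.5933;  6.8669·k + 5·ln C = 7.6713.
Solving (det = 13.0781): k = 1.16902, ln C = -0.07127.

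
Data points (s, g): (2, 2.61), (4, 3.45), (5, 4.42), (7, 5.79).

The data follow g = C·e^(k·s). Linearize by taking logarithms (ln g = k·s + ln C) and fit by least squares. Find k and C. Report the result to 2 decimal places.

With ln gᵢ as the transformed response and sᵢ as the regressor:
Σs = 18.0000, Σ(s)² = 94.0000, Σln g = 5.4400, Σs·ln g = 26.5958.
Equations: 94.0000·k + 18.0000·ln C = 26.5958;  18.0000·k + 4·ln C = 5.4400.
Slope k = (n·Σs·ln g − Σs·Σln g)/(n·Σ(s)² − (Σs)²) = (4·26.5958 − 18.0000·5.4400)/52.0000 = 0.16276; ln C = (Σln g − k·Σs)/n = 0.62759, so C = exp(0.62759) = 1.87310.

k = 0.16, C = 1.87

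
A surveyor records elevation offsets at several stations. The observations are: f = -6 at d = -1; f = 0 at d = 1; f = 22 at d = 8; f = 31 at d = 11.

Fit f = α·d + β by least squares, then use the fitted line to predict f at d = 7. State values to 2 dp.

Compute the Gram sums: Σd·d = 187, Σd = 19, Σ1 = 4.
Moment sums: Σd·f = 523, Σf = 47.
So XᵀX·[α, β]ᵀ = Xᵀf: [[187, 19]; [19, 4]]·[α, β]ᵀ = [523, 47]ᵀ.
Eliminating β: 4·(row 1) − 19·(row 2) gives 387·α = 4·523 − 19·47 = 1199, so α = 1199/387.
Then β = (47 − 19·(1199/387))/4 = -1148/387.
At d = 7: f̂ = (1199/387)·(7) + (-1148/387)·(1) = 805/43.

f̂ = 18.72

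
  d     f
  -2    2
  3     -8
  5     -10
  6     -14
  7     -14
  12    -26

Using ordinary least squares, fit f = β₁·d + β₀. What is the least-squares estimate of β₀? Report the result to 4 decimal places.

Entries of XᵀX: Σd·d = 267, Σd = 31, Σ1 = 6.
And Σd·f = -572, Σf = -70.
Normal equations: [[267, 31]; [31, 6]]·[β₁, β₀]ᵀ = [-572, -70]ᵀ.
Δ = 267·6 − 31² = 641.
β₁ = ((-572)·6 − 31·(-70))/641 = -1262/641; β₀ = (267·(-70) − 31·(-572))/641 = -958/641.

β₀ = -1.4945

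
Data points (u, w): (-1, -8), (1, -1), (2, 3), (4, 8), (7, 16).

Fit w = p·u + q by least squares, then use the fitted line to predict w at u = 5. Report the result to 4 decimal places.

Compute the Gram sums: Σu·u = 71, Σu = 13, Σ1 = 5.
And Σu·w = 157, Σw = 18.
Normal equations: [[71, 13]; [13, 5]]·[p, q]ᵀ = [157, 18]ᵀ.
Determinant 71·5 − 13² = 186.
p = (157·5 − 13·18)/186 = 551/186; q = (71·18 − 13·157)/186 = -763/186.
At u = 5: ŵ = (551/186)·(5) + (-763/186)·(1) = 332/31.

ŵ = 10.7097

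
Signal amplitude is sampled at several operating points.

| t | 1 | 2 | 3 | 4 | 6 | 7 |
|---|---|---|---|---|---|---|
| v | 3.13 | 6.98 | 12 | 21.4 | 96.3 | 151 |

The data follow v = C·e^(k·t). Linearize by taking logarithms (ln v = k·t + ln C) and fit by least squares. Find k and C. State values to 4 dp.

Let Y = ln v. Fitting Y = k·t + ln C by least squares:
Σt = 23.0000, Σ(t)² = 115.0000, Σln v = 18.2171, Σt·ln v = 87.2612.
Equations: 115.0000·k + 23.0000·ln C = 87.2612;  23.0000·k + 6·ln C = 18.2171.
Δ = 115.0000·6 − (23.0000)² = 161.0000; k = (87.2612·6 − 23.0000·18.2171)/161.0000 = 0.64952, ln C = (115.0000·18.2171 − 23.0000·87.2612)/161.0000 = 0.54635, so C = exp(0.54635) = 1.72694.

k = 0.6495, C = 1.7269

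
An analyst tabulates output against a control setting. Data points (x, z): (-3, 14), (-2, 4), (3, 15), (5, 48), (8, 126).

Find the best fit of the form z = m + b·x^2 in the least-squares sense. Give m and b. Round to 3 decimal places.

m = -3.693, b = 2.031

Compute the Gram sums: Σ1 = 5, Σx^2 = 111, Σx^2·x^2 = 4899.
For Aᵀz: Σz = 207, Σx^2·z = 9541.
Normal equations: [[5, 111]; [111, 4899]]·[m, b]ᵀ = [207, 9541]ᵀ.
Determinant 5·4899 − 111² = 12174.
m = (207·4899 − 111·9541)/12174 = -7493/2029; b = (5·9541 − 111·207)/12174 = 12364/6087.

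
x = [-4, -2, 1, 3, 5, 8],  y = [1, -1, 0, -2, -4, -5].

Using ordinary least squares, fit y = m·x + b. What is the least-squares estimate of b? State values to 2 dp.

Forming AᵀA = [[119, 11]; [11, 6]] and Aᵀy = [-68, -11]ᵀ gives AᵀA·[m, b]ᵀ = Aᵀy.
det = 119·6 − 11² = 593.
m = ((-68)·6 − 11·(-11))/593 = -287/593; b = (119·(-11) − 11·(-68))/593 = -561/593.

b = -0.95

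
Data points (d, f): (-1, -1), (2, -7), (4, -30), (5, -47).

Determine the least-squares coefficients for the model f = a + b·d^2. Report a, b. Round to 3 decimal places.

a = 0.768, b = -1.915

Setting ∂/∂a … = 0 gives: 4·a + 46·b = -85;  46·a + 898·b = -1684.
Δ = 4·898 − 46² = 1476.
a = ((-85)·898 − 46·(-1684))/1476 = 63/82; b = (4·(-1684) − 46·(-85))/1476 = -157/82.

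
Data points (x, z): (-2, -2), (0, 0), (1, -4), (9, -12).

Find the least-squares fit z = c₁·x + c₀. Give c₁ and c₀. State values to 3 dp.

c₁ = -1.029, c₀ = -2.443

MᵀM·[c₁, c₀]ᵀ = Mᵀz reads: 86·c₁ + 8·c₀ = -108;  8·c₁ + 4·c₀ = -18.
(Σx·x = 86, Σx = 8, Σ1 = 4, Σx·z = -108, Σz = -18.)
Δ = 86·4 − 8² = 280.
c₁ = ((-108)·4 − 8·(-18))/280 = -36/35; c₀ = (86·(-18) − 8·(-108))/280 = -171/70.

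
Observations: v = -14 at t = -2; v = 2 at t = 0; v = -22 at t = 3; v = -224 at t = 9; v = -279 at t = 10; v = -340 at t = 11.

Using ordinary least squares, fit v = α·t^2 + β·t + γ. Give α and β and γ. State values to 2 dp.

Forming MᵀM = [[31299, 3079, 315]; [3079, 315, 31]; [315, 31, 6]] and Mᵀv = [-87438, -8584, -877]ᵀ gives MᵀM·[α, β, γ]ᵀ = Mᵀv.
Inverting the 3×3 Gram matrix, [α, β, γ]ᵀ = [-1580147/536160, 259669/178720, 17629/16755]ᵀ.

α = -2.95, β = 1.45, γ = 1.05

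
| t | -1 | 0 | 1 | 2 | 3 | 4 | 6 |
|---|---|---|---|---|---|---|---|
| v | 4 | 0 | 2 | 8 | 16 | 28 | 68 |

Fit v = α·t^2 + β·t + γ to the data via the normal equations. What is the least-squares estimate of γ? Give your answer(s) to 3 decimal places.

MᵀM·[α, β, γ]ᵀ = Mᵀv reads: 1651·α + 315·β + 67·γ = 3078;  315·α + 67·β + 15·γ = 582;  67·α + 15·β + 7·γ = 126.
Solving the 3×3 system (Gaussian elimination) gives α = 156/77, β = -78/77, γ = 60/77.

γ = 0.779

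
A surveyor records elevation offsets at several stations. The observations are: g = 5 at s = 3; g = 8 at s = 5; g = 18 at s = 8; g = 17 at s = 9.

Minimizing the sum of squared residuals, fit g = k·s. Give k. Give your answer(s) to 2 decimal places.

Sums needed: Σs·s = 179.
Moment sums: Σs·g = 352.
XᵀX·[k]ᵀ = Xᵀg becomes [[179]]·[k]ᵀ = [352]ᵀ.
Hence k = 352 / 179 ≈ 1.96648.

k = 1.97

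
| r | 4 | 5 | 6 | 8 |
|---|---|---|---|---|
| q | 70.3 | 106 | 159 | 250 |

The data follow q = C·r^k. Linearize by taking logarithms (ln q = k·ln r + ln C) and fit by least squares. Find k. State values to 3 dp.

k = 1.851

Linearized form: ln q = k·ln r + ln C. From the 4 transformed points,
AᵀA = [[12.0466, 6.8669]; [6.8669, 4]], rhs = [33.9649, 19.5066]ᵀ  (here Σln r = 6.8669, Σ(ln r)² = 12.0466, Σln q = 19.5066, Σln r·ln q = 33.9649).
Slope k = (n·Σln r·ln q − Σln r·Σln q)/(n·Σ(ln r)² − (Σln r)²) = (4·33.9649 − 6.8669·19.5066)/1.0316 = 1.85093; ln C = (Σln q − k·Σln r)/n = 1.69910.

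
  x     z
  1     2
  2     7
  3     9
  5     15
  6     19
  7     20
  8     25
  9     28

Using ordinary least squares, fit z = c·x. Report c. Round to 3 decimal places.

Setting ∂/∂c … = 0 gives: 269·c = 824.
(Σx·x = 269, Σx·z = 824.)
Hence c = 824 / 269 ≈ 3.0632.

c = 3.063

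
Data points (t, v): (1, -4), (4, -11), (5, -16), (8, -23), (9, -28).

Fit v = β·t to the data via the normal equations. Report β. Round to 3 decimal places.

β = -3.016

Setting ∂/∂β … = 0 gives: 187·β = -564.
Hence β = -564 / 187 ≈ -3.01604.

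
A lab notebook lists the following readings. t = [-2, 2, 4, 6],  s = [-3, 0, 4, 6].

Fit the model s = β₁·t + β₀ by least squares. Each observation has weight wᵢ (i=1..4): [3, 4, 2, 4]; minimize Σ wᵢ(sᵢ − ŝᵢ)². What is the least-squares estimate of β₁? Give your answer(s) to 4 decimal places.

Normal-equation sums: Σwᵢ·t·t = 204, Σwᵢ·t = 34, Σwᵢ·1 = 13.
Right-hand side: Σwᵢ·t·s = 194, Σwᵢ·s = 23.
So MᵀWM·[β₁, β₀]ᵀ = MᵀWs: [[204, 34]; [34, 13]]·[β₁, β₀]ᵀ = [194, 23]ᵀ.
Eliminating β₀: 13·(row 1) − 34·(row 2) gives 1496·β₁ = 13·194 − 34·23 = 1740, so β₁ = 435/374.
Then β₀ = (23 − 34·(435/374))/13 = -14/11.

β₁ = 1.1631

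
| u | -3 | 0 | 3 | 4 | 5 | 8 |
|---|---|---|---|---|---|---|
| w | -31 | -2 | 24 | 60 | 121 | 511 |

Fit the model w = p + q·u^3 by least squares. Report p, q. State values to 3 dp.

p = -3.500, q = 1.004

Forming XᵀX = [[6, 701]; [701, 283323]] and Xᵀw = [683, 282082]ᵀ gives XᵀX·[p, q]ᵀ = Xᵀw.
Eliminating q: 283323·(row 1) − 701·(row 2) gives 1208537·p = 283323·683 − 701·282082 = -4229873, so p = -4229873/1208537.
Then q = (282082 − 701·(-4229873/1208537))/283323 = 1213709/1208537.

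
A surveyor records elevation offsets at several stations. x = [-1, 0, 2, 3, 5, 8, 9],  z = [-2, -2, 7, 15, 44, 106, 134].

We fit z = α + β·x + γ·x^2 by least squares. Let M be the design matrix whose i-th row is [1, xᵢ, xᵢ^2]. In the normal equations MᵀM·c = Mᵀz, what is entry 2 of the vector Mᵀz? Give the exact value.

2335

Entry 2 ↔ basis x, so (Mᵀz)_{2} = Σᵢ (x)·zᵢ = (-1)·(-2) + (0)·(-2) + (2)·(7) + (3)·(15) + (5)·(44) + (8)·(106) + (9)·(134) = 2335.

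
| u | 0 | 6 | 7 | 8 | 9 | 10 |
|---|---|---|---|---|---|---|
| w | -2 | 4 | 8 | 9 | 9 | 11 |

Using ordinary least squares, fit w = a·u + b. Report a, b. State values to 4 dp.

a = 1.3105, b = -2.2368

Entries of AᵀA: Σu·u = 330, Σu = 40, Σ1 = 6.
Moment sums: Σu·w = 343, Σw = 39.
Δ = 330·6 − 40² = 380.
a = (343·6 − 40·39)/380 = 249/190; b = (330·39 − 40·343)/380 = -85/38.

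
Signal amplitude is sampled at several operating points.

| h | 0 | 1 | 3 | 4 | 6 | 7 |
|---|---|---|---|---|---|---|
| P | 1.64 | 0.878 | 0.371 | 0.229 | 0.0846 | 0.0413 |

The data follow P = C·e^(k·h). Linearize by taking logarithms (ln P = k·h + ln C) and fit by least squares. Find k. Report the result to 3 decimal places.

With ln Pᵢ as the transformed response and hᵢ as the regressor:
Sums: Σh = 21.0000, Σ(h)² = 111.0000, Σln P = -7.7577, Σh·ln P = -46.1281.
Normal system: [[111.0000, 21.0000]; [21.0000, 6]]·[k, ln C]ᵀ = [-46.1281, -7.7577]ᵀ.
Solving (det = 225.0000): k = -0.50603, ln C = 0.47815.

k = -0.506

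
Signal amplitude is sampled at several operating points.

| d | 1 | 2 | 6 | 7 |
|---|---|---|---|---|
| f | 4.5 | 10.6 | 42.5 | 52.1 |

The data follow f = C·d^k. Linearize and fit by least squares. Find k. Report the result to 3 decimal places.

k = 1.259

With ln fᵢ as the transformed response and ln dᵢ as the regressor:
XᵀX = [[7.4774, 4.4308]; [4.4308, 4]], rhs = [16.0471, 11.5676]ᵀ  (here Σln d = 4.4308, Σ(ln d)² = 7.4774, Σln f = 11.5676, Σln d·ln f = 16.0471).
Slope k = (n·Σln d·ln f − Σln d·Σln f)/(n·Σ(ln d)² − (Σln d)²) = (4·16.0471 − 4.4308·11.5676)/10.2775 = 1.25853; ln C = (Σln f − k·Σln d)/n = 1.49782.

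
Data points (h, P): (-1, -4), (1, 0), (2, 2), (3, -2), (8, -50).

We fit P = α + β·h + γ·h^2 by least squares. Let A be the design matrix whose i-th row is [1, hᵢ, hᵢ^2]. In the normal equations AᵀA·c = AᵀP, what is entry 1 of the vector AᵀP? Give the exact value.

Entry 1 ↔ basis 1, so (AᵀP)_{1} = Σᵢ Pᵢ = (1)·(-4) + (1)·(0) + (1)·(2) + (1)·(-2) + (1)·(-50) = -54.

-54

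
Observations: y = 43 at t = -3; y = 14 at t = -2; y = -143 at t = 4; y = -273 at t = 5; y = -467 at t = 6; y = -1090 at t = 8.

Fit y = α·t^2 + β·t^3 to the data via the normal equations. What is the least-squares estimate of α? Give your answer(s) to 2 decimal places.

α = -0.93

AᵀA·[α, β]ᵀ = Aᵀy reads: 6370·α + 44418·β = -95242;  44418·α + 329314·β = -703502.
(Σt^2·t^2 = 6370, Σt^2·t^3 = 44418, Σt^3·t^3 = 329314, Σt^2·y = -95242, Σt^3·y = -703502.)
Determinant 6370·329314 − 44418² = 124771456.
α = ((-95242)·329314 − 44418·(-703502))/124771456 = -14546519/15596432; β = (6370·(-703502) − 44418·(-95242))/124771456 = -31356073/15596432.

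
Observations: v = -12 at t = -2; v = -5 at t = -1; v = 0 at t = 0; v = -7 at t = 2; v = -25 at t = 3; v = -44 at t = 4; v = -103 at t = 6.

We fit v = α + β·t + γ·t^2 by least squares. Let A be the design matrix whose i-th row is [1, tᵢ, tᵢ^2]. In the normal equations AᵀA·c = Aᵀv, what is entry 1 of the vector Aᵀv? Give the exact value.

-196

Entry 1 ↔ basis 1, so (Aᵀv)_{1} = Σᵢ vᵢ = (1)·(-12) + (1)·(-5) + (1)·(0) + (1)·(-7) + (1)·(-25) + (1)·(-44) + (1)·(-103) = -196.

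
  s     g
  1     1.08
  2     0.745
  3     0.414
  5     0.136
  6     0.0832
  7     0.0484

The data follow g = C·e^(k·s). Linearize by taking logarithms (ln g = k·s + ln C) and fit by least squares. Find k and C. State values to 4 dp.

With ln gᵢ as the transformed response and sᵢ as the regressor:
Σs = 24.0000, Σ(s)² = 124.0000, Σln g = -8.6092, Σs·ln g = -49.2498.
Equations: 124.0000·k + 24.0000·ln C = -49.2498;  24.0000·k + 6·ln C = -8.6092.
Δ = 124.0000·6 − (24.0000)² = 168.0000; k = (-49.2498·6 − 24.0000·-8.6092)/168.0000 = -0.52904, ln C = (124.0000·-8.6092 − 24.0000·-49.2498)/168.0000 = 0.68130, so C = exp(0.68130) = 1.97645.

k = -0.5290, C = 1.9764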